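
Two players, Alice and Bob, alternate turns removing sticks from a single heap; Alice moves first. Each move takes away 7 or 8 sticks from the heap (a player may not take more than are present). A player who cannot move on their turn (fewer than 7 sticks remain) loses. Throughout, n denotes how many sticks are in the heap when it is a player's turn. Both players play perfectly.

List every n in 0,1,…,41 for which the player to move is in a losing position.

Work bottom-up. With no move the player to move loses. Otherwise the position is W if at least one move leads to an L position for the opponent, and L if every move leads to a W.
n=0: no move → L
n=1: no move → L
n=2: no move → L
n=3: no move → L
n=4: no move → L
n=5: no move → L
n=6: no move → L
n=7: reaches L-position 0 → W
n=8: reaches L-position 1 → W
n=9: reaches L-position 2 → W
n=10: reaches L-position 3 → W
n=11: reaches L-position 4 → W
n=12: reaches L-position 5 → W
n=13: reaches L-position 6 → W
n=14: reaches L-position 6 → W
n=15: only reaches 8(W), 7(W), all W → L
n=16: only reaches 9(W), 8(W), all W → L
n=17: only reaches 10(W), 9(W), all W → L
n=18: only reaches 11(W), 10(W), all W → L
n=19: only reaches 12(W), 11(W), all W → L
n=20: only reaches 13(W), 12(W), all W → L
n=21: only reaches 14(W), 13(W), all W → L
n=22: reaches L-position 15 → W
n=23: reaches L-position 16 → W
n=24: reaches L-position 17 → W
n=25: reaches L-position 18 → W
n=26: reaches L-position 19 → W
n=27: reaches L-position 20 → W
n=28: reaches L-position 21 → W
n=29: reaches L-position 21 → W
n=30: only reaches 23(W), 22(W), all W → L
n=31: only reaches 24(W), 23(W), all W → L
n=32: only reaches 25(W), 24(W), all W → L
n=33: only reaches 26(W), 25(W), all W → L
n=34: only reaches 27(W), 26(W), all W → L
n=35: only reaches 28(W), 27(W), all W → L
n=36: only reaches 29(W), 28(W), all W → L
n=37: reaches L-position 30 → W
n=38: reaches L-position 31 → W
n=39: reaches L-position 32 → W
n=40: reaches L-position 33 → W
n=41: reaches L-position 34 → W
Reading off the rows marked L gives the requested list; there are 21 such values of n.

0, 1, 2, 3, 4, 5, 6, 15, 16, 17, 18, 19, 20, 21, 30, 31, 32, 33, 34, 35, 36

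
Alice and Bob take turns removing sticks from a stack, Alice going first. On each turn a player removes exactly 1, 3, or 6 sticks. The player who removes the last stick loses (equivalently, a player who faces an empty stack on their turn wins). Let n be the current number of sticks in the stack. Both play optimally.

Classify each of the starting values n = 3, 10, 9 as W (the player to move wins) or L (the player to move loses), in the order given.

Build the W/L table. Terminal = W. A non-terminal position is W if it has a move to some L; otherwise it is L.
n=0: no move; the opponent has just taken the last stick and therefore loses → W
n=1: the only move is to 0(W), a W ⇒ L
n=2: can move to 1, which is L ⇒ W
n=3: moves to 2(W), 0(W); every one is W ⇒ L
n=4: can move to 3, which is L ⇒ W
n=5: moves to 4(W), 2(W); every one is W ⇒ L
n=6: can move to 5, which is L ⇒ W
n=7: can move to 1, which is L ⇒ W
n=8: can move to 5, which is L ⇒ W
n=9: can move to 3, which is L ⇒ W
n=10: moves to 9(W), 7(W), 4(W); every one is W ⇒ L

3: L, 10: L, 9: W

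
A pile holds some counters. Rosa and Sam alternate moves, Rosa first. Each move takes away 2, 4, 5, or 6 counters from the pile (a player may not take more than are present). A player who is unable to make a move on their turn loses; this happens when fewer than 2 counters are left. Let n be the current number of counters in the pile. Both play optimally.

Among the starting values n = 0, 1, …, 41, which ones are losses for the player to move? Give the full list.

0, 1, 8, 9, 16, 17, 24, 25, 32, 33, 40, 41

Work bottom-up. With no move the player to move loses. Otherwise the position is W if at least one move leads to an L position for the opponent, and L if every move leads to a W.
n=0: no move → L
n=1: no move → L
n=2: W (go to 0, an L position)
n=3: W (go to 1, an L position)
n=4: W (go to 0, an L position)
n=5: W (go to 1, an L position)
n=6: W (go to 1, an L position)
n=7: W (go to 1, an L position)
n=8: L (options 6(W), 4(W), 3(W), 2(W) are all W)
n=9: L (options 7(W), 5(W), 4(W), 3(W) are all W)
n=10: W (go to 8, an L position)
n=11: W (go to 9, an L position)
n=12: W (go to 8, an L position)
n=13: W (go to 9, an L position)
n=14: W (go to 9, an L position)
n=15: W (go to 9, an L position)
n=16: L (options 14(W), 12(W), 11(W), 10(W) are all W)
n=17: L (options 15(W), 13(W), 12(W), 11(W) are all W)
n=18: W (go to 16, an L position)
n=19: W (go to 17, an L position)
n=20: W (go to 16, an L position)
n=21: W (go to 17, an L position)
n=22: W (go to 17, an L position)
n=23: W (go to 17, an L position)
n=24: L (options 22(W), 20(W), 19(W), 18(W) are all W)
n=25: L (options 23(W), 21(W), 20(W), 19(W) are all W)
n=26: W (go to 24, an L position)
n=27: W (go to 25, an L position)
n=28: W (go to 24, an L position)
n=29: W (go to 25, an L position)
n=30: W (go to 25, an L position)
n=31: W (go to 25, an L position)
n=32: L (options 30(W), 28(W), 27(W), 26(W) are all W)
n=33: L (options 31(W), 29(W), 28(W), 27(W) are all W)
n=34: W (go to 32, an L position)
n=35: W (go to 33, an L position)
n=36: W (go to 32, an L position)
n=37: W (go to 33, an L position)
n=38: W (go to 33, an L position)
n=39: W (go to 33, an L position)
n=40: L (options 38(W), 36(W), 35(W), 34(W) are all W)
n=41: L (options 39(W), 37(W), 36(W), 35(W) are all W)
The losing starting values of n are exactly the entries labelled L in this table (12 of them).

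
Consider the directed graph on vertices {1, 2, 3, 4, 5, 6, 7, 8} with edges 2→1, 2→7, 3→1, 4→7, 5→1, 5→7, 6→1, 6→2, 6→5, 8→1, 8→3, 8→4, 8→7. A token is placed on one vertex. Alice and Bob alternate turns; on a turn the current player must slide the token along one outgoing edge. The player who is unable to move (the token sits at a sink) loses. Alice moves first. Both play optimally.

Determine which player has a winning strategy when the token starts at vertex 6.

Positions with no move are L. A position that does have a move is losing for the player to move precisely when every available move leads to a winning position for the opponent. Fill in the labels:
Every edge goes from a vertex to one that appears earlier in the order 1, 7, 2, 5, 6, 4, 3, 8, so processing vertices in that order labels each vertex after all of its successors.
1: no outgoing edge → L
7: no outgoing edge → L
2: W (go to 7, an L position)
5: W (go to 7, an L position)
6: W (go to 1, an L position)
4: W (go to 7, an L position)
3: W (go to 1, an L position)
8: W (go to 7, an L position)
From 6 Alice can move to 1, reaching an L position.

Alice wins.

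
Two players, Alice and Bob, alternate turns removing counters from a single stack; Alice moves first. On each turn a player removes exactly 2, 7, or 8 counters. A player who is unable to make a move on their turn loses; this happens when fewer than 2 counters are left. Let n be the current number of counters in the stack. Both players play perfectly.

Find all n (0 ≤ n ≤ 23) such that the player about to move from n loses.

Compute win/loss labels from the base case upward. A position with no move is L. Any other position is W if it can reach an L in one move, else L.
n=0: no move → L
n=1: no move → L
n=2: →0(L), so W
n=3: →1(L), so W
n=4: →2(W) only, which is W, so L
n=5: →3(W) only, which is W, so L
n=6: →4(L), so W
n=7: →5(L), so W
n=8: →1(L), so W
n=9: →1(L), so W
n=10: →8(W), 3(W), 2(W) — all W, so L
n=11: →4(L), so W
n=12: →10(L), so W
n=13: →5(L), so W
n=14: →12(W), 7(W), 6(W) — all W, so L
n=15: →13(W), 8(W), 7(W) — all W, so L
n=16: →14(L), so W
n=17: →15(L), so W
n=18: →10(L), so W
n=19: →17(W), 12(W), 11(W) — all W, so L
n=20: →18(W), 13(W), 12(W) — all W, so L
n=21: →19(L), so W
n=22: →20(L), so W
n=23: →15(L), so W
The losing starting values of n are exactly the entries labelled L in this table (9 of them).

0, 1, 4, 5, 10, 14, 15, 19, 20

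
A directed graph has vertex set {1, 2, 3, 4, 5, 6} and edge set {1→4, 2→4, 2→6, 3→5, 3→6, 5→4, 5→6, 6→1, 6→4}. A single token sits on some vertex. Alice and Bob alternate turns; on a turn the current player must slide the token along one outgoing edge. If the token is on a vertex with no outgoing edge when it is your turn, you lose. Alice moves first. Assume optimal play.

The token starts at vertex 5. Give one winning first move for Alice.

Positions with no move are L. A position that does have a move is losing for the player to move precisely when every available move leads to a winning position for the opponent. Fill in the labels:
Every edge goes from a vertex to one that appears earlier in the order 4, 1, 6, 5, 3, 2, so processing vertices in that order labels each vertex after all of its successors.
4: no outgoing edge → L
1: reaches L-position 4 → W
6: reaches L-position 4 → W
5: reaches L-position 4 → W
3: only reaches 5(W), 6(W), all W → L
2: reaches L-position 4 → W
From 5, the L positions reachable in one move are: 4.

Move to 4.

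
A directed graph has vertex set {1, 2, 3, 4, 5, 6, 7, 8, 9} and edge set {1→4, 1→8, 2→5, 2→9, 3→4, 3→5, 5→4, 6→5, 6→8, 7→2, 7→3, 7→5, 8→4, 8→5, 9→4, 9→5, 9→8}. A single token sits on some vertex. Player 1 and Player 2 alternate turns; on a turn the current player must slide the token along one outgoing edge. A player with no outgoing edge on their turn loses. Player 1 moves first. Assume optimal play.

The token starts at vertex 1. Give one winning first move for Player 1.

Label each position W (a win for the player to move) or L (a loss). A position with no legal move is L; any other position is W exactly when some move reaches an L, and L when every move reaches a W.
Every edge goes from a vertex to one that appears earlier in the order 4, 5, 8, 9, 3, 2, 6, 7, 1, so processing vertices in that order labels each vertex after all of its successors.
4: no outgoing edge → L
5: W (go to 4, an L position)
8: W (go to 4, an L position)
9: W (go to 4, an L position)
3: W (go to 4, an L position)
2: L (options 9(W), 5(W) are all W)
6: L (options 8(W), 5(W) are all W)
7: W (go to 2, an L position)
1: W (go to 4, an L position)
From 1, the L positions reachable in one move are: 4.

Move to 4.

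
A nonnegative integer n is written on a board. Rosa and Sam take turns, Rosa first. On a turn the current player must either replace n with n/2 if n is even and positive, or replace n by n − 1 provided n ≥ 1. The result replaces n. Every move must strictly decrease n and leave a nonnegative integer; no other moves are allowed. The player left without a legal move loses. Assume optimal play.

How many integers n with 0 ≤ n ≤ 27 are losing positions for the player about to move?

14

Label each position W (a win for the player to move) or L (a loss). A position with no legal move is L; any other position is W exactly when some move reaches an L, and L when every move reaches a W.
n=0: no move → L
n=1: reaches L-position 0 → W
n=2: only reaches 1(W), which is W → L
n=3: reaches L-position 2 → W
n=4: reaches L-position 2 → W
n=5: only reaches 4(W), which is W → L
n=6: reaches L-position 5 → W
n=7: only reaches 6(W), which is W → L
n=8: reaches L-position 7 → W
n=9: only reaches 8(W), which is W → L
n=10: reaches L-position 5 → W
n=11: only reaches 10(W), which is W → L
n=12: reaches L-position 11 → W
n=13: only reaches 12(W), which is W → L
n=14: reaches L-position 7 → W
n=15: only reaches 14(W), which is W → L
n=16: reaches L-position 15 → W
n=17: only reaches 16(W), which is W → L
n=18: reaches L-position 9 → W
n=19: only reaches 18(W), which is W → L
n=20: reaches L-position 19 → W
n=21: only reaches 20(W), which is W → L
n=22: reaches L-position 11 → W
n=23: only reaches 22(W), which is W → L
n=24: reaches L-position 23 → W
n=25: only reaches 24(W), which is W → L
n=26: reaches L-position 13 → W
n=27: only reaches 26(W), which is W → L
L entries with 0 ≤ n ≤ 27: n = 0, 2, 5, 7, 9, 11, 13, 15, 17, 19, 21, 23, 25, 27; that makes 14.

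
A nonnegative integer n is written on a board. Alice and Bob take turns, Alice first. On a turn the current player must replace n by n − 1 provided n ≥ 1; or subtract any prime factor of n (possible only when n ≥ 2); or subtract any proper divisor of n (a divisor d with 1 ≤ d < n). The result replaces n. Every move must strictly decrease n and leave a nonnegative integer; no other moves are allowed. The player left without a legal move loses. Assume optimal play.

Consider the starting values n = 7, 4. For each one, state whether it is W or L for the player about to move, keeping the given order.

Classify positions by backward induction: terminal positions (no move available) are L. From any other position, the mover wins iff some move reaches an L.
n=0: no move → L
n=1: can move to 0, which is L ⇒ W
n=2: can move to 0, which is L ⇒ W
n=3: can move to 0, which is L ⇒ W
n=4: moves to 2(W), 3(W); every one is W ⇒ L
n=5: can move to 0, which is L ⇒ W
n=6: can move to 4, which is L ⇒ W
n=7: can move to 0, which is L ⇒ W

7: W, 4: L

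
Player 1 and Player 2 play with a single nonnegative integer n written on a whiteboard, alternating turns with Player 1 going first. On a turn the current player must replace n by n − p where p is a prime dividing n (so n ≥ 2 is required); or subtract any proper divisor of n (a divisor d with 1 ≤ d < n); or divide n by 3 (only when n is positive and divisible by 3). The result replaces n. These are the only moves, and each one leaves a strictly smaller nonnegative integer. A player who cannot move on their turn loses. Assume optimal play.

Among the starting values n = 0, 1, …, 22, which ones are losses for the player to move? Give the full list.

0, 1, 4, 9, 14, 20

Label each position W (a win for the player to move) or L (a loss). A position with no legal move is L; any other position is W exactly when some move reaches an L, and L when every move reaches a W.
n=0: no move → L
n=1: no move → L
n=2: can move to 0, which is L ⇒ W
n=3: can move to 0, which is L ⇒ W
n=4: moves to 2(W), 3(W); every one is W ⇒ L
n=5: can move to 0, which is L ⇒ W
n=6: can move to 4, which is L ⇒ W
n=7: can move to 0, which is L ⇒ W
n=8: can move to 4, which is L ⇒ W
n=9: moves to 3(W), 6(W), 8(W); every one is W ⇒ L
n=10: can move to 9, which is L ⇒ W
n=11: can move to 0, which is L ⇒ W
n=12: can move to 4, which is L ⇒ W
n=13: can move to 0, which is L ⇒ W
n=14: moves to 7(W), 12(W), 13(W); every one is W ⇒ L
n=15: can move to 14, which is L ⇒ W
n=16: can move to 14, which is L ⇒ W
n=17: can move to 0, which is L ⇒ W
n=18: can move to 9, which is L ⇒ W
n=19: can move to 0, which is L ⇒ W
n=20: moves to 10(W), 15(W), 16(W), 18(W), 19(W); every one is W ⇒ L
n=21: can move to 14, which is L ⇒ W
n=22: can move to 20, which is L ⇒ W
The losing starting values of n are exactly the entries labelled L in this table (6 of them).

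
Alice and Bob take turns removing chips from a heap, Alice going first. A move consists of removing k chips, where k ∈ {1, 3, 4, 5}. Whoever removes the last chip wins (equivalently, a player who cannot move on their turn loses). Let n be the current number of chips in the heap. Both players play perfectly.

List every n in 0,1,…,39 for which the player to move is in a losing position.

0, 2, 8, 10, 16, 18, 24, 26, 32, 34

Use the standard recursion: the mover loses at a terminal position; elsewhere, the mover wins exactly when some move hands the opponent an L position.
n=0: no move → L
n=1: can move to 0, which is L ⇒ W
n=2: the only move is to 1(W), a W ⇒ L
n=3: can move to 2, which is L ⇒ W
n=4: can move to 0, which is L ⇒ W
n=5: can move to 2, which is L ⇒ W
n=6: can move to 2, which is L ⇒ W
n=7: can move to 2, which is L ⇒ W
n=8: moves to 7(W), 5(W), 4(W), 3(W); every one is W ⇒ L
n=9: can move to 8, which is L ⇒ W
n=10: moves to 9(W), 7(W), 6(W), 5(W); every one is W ⇒ L
n=11: can move to 10, which is L ⇒ W
n=12: can move to 8, which is L ⇒ W
n=13: can move to 10, which is L ⇒ W
n=14: can move to 10, which is L ⇒ W
n=15: can move to 10, which is L ⇒ W
n=16: moves to 15(W), 13(W), 12(W), 11(W); every one is W ⇒ L
n=17: can move to 16, which is L ⇒ W
n=18: moves to 17(W), 15(W), 14(W), 13(W); every one is W ⇒ L
n=19: can move to 18, which is L ⇒ W
n=20: can move to 16, which is L ⇒ W
n=21: can move to 18, which is L ⇒ W
n=22: can move to 18, which is L ⇒ W
n=23: can move to 18, which is L ⇒ W
n=24: moves to 23(W), 21(W), 20(W), 19(W); every one is W ⇒ L
n=25: can move to 24, which is L ⇒ W
n=26: moves to 25(W), 23(W), 22(W), 21(W); every one is W ⇒ L
n=27: can move to 26, which is L ⇒ W
n=28: can move to 24, which is L ⇒ W
n=29: can move to 26, which is L ⇒ W
n=30: can move to 26, which is L ⇒ W
n=31: can move to 26, which is L ⇒ W
n=32: moves to 31(W), 29(W), 28(W), 27(W); every one is W ⇒ L
n=33: can move to 32, which is L ⇒ W
n=34: moves to 33(W), 31(W), 30(W), 29(W); every one is W ⇒ L
n=35: can move to 34, which is L ⇒ W
n=36: can move to 32, which is L ⇒ W
n=37: can move to 34, which is L ⇒ W
n=38: can move to 34, which is L ⇒ W
n=39: can move to 34, which is L ⇒ W
Reading off the rows marked L gives the requested list; there are 10 such values of n.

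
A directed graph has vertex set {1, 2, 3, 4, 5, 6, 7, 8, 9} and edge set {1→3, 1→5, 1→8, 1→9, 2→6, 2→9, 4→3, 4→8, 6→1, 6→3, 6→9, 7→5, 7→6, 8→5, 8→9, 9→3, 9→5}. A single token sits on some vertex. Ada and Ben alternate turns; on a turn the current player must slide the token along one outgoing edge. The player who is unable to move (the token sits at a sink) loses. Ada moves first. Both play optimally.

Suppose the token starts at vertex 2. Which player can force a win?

Build the W/L table. Terminal = L. A non-terminal position is W if it has a move to some L; otherwise it is L.
Every edge goes from a vertex to one that appears earlier in the order 5, 3, 9, 8, 1, 6, 7, 4, 2, so processing vertices in that order labels each vertex after all of its successors.
5: no outgoing edge → L
3: no outgoing edge → L
9: →3(L), so W
8: →5(L), so W
1: →3(L), so W
6: →3(L), so W
7: →5(L), so W
4: →3(L), so W
2: →6(W), 9(W) — all W, so L
The starting position 2 is L: whatever Ada does, the opponent receives a W position.

Ben wins.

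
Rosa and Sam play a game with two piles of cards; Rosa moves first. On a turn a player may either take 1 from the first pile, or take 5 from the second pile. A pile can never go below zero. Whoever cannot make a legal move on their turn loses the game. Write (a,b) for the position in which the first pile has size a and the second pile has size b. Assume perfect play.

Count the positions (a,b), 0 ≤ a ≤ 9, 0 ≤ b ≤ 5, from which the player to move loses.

30

Positions with no move are L. A position that does have a move is losing for the player to move precisely when every available move leads to a winning position for the opponent. Fill in the labels:
Every move lowers a or b (never raises either), so fill the grid row by row in increasing a, and left to right within a row: each cell's successors are then already labelled.
      b=0  b=1  b=2  b=3  b=4  b=5
a=0:    L    L    L    L    L    W
a=1:    W    W    W    W    W    L
a=2:    L    L    L    L    L    W
a=3:    W    W    W    W    W    L
a=4:    L    L    L    L    L    W
a=5:    W    W    W    W    W    L
a=6:    L    L    L    L    L    W
a=7:    W    W    W    W    W    L
a=8:    L    L    L    L    L    W
a=9:    W    W    W    W    W    L
Cells with no legal move (terminal, hence L): (0,0), (0,1), (0,2), (0,3), (0,4).
The remaining L cells, each justified by listing all of its moves:
(1,5): only reaches (0,5)(W), (1,0)(W), all W → L
(2,0): only reaches (1,0)(W), which is W → L
(2,1): only reaches (1,1)(W), which is W → L
(2,2): only reaches (1,2)(W), which is W → L
(2,3): only reaches (1,3)(W), which is W → L
(2,4): only reaches (1,4)(W), which is W → L
(3,5): only reaches (2,5)(W), (3,0)(W), all W → L
(4,0): only reaches (3,0)(W), which is W → L
(4,1): only reaches (3,1)(W), which is W → L
(4,2): only reaches (3,2)(W), which is W → L
(4,3): only reaches (3,3)(W), which is W → L
(4,4): only reaches (3,4)(W), which is W → L
(5,5): only reaches (4,5)(W), (5,0)(W), all W → L
(6,0): only reaches (5,0)(W), which is W → L
(6,1): only reaches (5,1)(W), which is W → L
(6,2): only reaches (5,2)(W), which is W → L
(6,3): only reaches (5,3)(W), which is W → L
(6,4): only reaches (5,4)(W), which is W → L
(7,5): only reaches (6,5)(W), (7,0)(W), all W → L
(8,0): only reaches (7,0)(W), which is W → L
(8,1): only reaches (7,1)(W), which is W → L
(8,2): only reaches (7,2)(W), which is W → L
(8,3): only reaches (7,3)(W), which is W → L
(8,4): only reaches (7,4)(W), which is W → L
(9,5): only reaches (8,5)(W), (9,0)(W), all W → L
Every other cell has at least one move into one of the L cells above, so it is W.
L cells per row: a=0: 5, a=1: 1, a=2: 5, a=3: 1, a=4: 5, a=5: 1, a=6: 5, a=7: 1, a=8: 5, a=9: 1; total 30.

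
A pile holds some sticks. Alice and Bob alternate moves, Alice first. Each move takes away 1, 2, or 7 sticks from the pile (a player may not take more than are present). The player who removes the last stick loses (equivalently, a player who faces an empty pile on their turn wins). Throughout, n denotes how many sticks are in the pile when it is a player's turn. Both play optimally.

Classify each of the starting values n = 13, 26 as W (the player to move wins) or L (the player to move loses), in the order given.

Compute win/loss labels from the base case upward. A position with no move is W. Any other position is W if it can reach an L in one move, else L.
n=0: no move; the opponent has just taken the last stick and therefore loses → W
n=1: →0(W) only, which is W, so L
n=2: →1(L), so W
n=3: →1(L), so W
n=4: →3(W), 2(W) — all W, so L
n=5: →4(L), so W
n=6: →4(L), so W
n=7: →6(W), 5(W), 0(W) — all W, so L
n=8: →7(L), so W
n=9: →7(L), so W
n=10: →9(W), 8(W), 3(W) — all W, so L
n=11: →10(L), so W
n=12: →10(L), so W
n=13: →12(W), 11(W), 6(W) — all W, so L
n=14: →13(L), so W
n=15: →13(L), so W
n=16: →15(W), 14(W), 9(W) — all W, so L
n=17: →16(L), so W
n=18: →16(L), so W
n=19: →18(W), 17(W), 12(W) — all W, so L
n=20: →19(L), so W
n=21: →19(L), so W
n=22: →21(W), 20(W), 15(W) — all W, so L
n=23: →22(L), so W
n=24: →22(L), so W
n=25: →24(W), 23(W), 18(W) — all W, so L
n=26: →25(L), so W

13: L, 26: W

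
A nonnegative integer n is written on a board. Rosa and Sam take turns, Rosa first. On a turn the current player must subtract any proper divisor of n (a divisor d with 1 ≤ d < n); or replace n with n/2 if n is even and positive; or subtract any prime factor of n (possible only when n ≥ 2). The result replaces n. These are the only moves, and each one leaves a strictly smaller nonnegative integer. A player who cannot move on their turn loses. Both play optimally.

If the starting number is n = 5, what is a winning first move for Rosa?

Move to 0.

Positions with no move are L. A position that does have a move is losing for the player to move precisely when every available move leads to a winning position for the opponent. Fill in the labels:
n=0: no move → L
n=1: no move → L
n=2: →0(L), so W
n=3: →0(L), so W
n=4: →2(W), 3(W) — all W, so L
n=5: →0(L), so W
From 5, the L positions reachable in one move are: 0, 4. Any move reaching one of these is winning.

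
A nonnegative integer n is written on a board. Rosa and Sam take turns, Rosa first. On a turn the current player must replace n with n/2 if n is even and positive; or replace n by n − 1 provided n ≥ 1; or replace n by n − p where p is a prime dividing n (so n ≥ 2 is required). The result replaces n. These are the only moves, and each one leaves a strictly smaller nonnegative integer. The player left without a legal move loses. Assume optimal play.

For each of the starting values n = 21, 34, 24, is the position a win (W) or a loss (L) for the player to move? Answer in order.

21: W, 34: L, 24: L

Positions with no move are L. A position that does have a move is losing for the player to move precisely when every available move leads to a winning position for the opponent. Fill in the labels:
n=0: no move → L
n=1: can move to 0, which is L ⇒ W
n=2: can move to 0, which is L ⇒ W
n=3: can move to 0, which is L ⇒ W
n=4: moves to 2(W), 3(W); every one is W ⇒ L
n=5: can move to 0, which is L ⇒ W
n=6: can move to 4, which is L ⇒ W
n=7: can move to 0, which is L ⇒ W
n=8: can move to 4, which is L ⇒ W
n=9: moves to 6(W), 8(W); every one is W ⇒ L
n=10: can move to 9, which is L ⇒ W
n=11: can move to 0, which is L ⇒ W
n=12: can move to 9, which is L ⇒ W
n=13: can move to 0, which is L ⇒ W
n=14: moves to 7(W), 12(W), 13(W); every one is W ⇒ L
n=15: can move to 14, which is L ⇒ W
n=16: can move to 14, which is L ⇒ W
n=17: can move to 0, which is L ⇒ W
n=18: can move to 9, which is L ⇒ W
n=19: can move to 0, which is L ⇒ W
n=20: moves to 10(W), 15(W), 18(W), 19(W); every one is W ⇒ L
n=21: can move to 14, which is L ⇒ W
n=22: can move to 20, which is L ⇒ W
n=23: can move to 0, which is L ⇒ W
n=24: moves to 12(W), 21(W), 22(W), 23(W); every one is W ⇒ L
n=25: can move to 20, which is L ⇒ W
n=26: can move to 24, which is L ⇒ W
n=27: can move to 24, which is L ⇒ W
n=28: can move to 14, which is L ⇒ W
n=29: can move to 0, which is L ⇒ W
n=30: moves to 15(W), 25(W), 27(W), 28(W), 29(W); every one is W ⇒ L
n=31: can move to 0, which is L ⇒ W
n=32: can move to 30, which is L ⇒ W
n=33: can move to 30, which is L ⇒ W
n=34: moves to 17(W), 32(W), 33(W); every one is W ⇒ L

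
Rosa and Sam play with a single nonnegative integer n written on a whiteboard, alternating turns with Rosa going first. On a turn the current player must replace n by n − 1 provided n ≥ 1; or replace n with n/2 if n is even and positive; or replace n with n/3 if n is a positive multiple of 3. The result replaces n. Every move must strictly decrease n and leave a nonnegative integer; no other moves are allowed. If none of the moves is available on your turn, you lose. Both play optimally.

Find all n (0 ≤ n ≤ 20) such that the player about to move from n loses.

0, 2, 5, 7, 9, 11, 13, 16, 19

Build the W/L table. Terminal = L. A non-terminal position is W if it has a move to some L; otherwise it is L.
n=0: no move → L
n=1: can move to 0, which is L ⇒ W
n=2: the only move is to 1(W), a W ⇒ L
n=3: can move to 2, which is L ⇒ W
n=4: can move to 2, which is L ⇒ W
n=5: the only move is to 4(W), a W ⇒ L
n=6: can move to 2, which is L ⇒ W
n=7: the only move is to 6(W), a W ⇒ L
n=8: can move to 7, which is L ⇒ W
n=9: moves to 3(W), 8(W); every one is W ⇒ L
n=10: can move to 5, which is L ⇒ W
n=11: the only move is to 10(W), a W ⇒ L
n=12: can move to 11, which is L ⇒ W
n=13: the only move is to 12(W), a W ⇒ L
n=14: can move to 7, which is L ⇒ W
n=15: can move to 5, which is L ⇒ W
n=16: moves to 8(W), 15(W); every one is W ⇒ L
n=17: can move to 16, which is L ⇒ W
n=18: can move to 9, which is L ⇒ W
n=19: the only move is to 18(W), a W ⇒ L
n=20: can move to 19, which is L ⇒ W
Reading off the rows marked L gives the requested list; there are 9 such values of n.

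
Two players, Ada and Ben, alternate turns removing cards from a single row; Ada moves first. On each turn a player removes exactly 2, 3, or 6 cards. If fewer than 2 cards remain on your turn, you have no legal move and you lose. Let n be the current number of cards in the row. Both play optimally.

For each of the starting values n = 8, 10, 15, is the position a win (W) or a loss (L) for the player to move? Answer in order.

Build the W/L table. Terminal = L. A non-terminal position is W if it has a move to some L; otherwise it is L.
n=0: no move → L
n=1: no move → L
n=2: reaches L-position 0 → W
n=3: reaches L-position 1 → W
n=4: reaches L-position 1 → W
n=5: only reaches 3(W), 2(W), all W → L
n=6: reaches L-position 0 → W
n=7: reaches L-position 5 → W
n=8: reaches L-position 5 → W
n=9: only reaches 7(W), 6(W), 3(W), all W → L
n=10: only reaches 8(W), 7(W), 4(W), all W → L
n=11: reaches L-position 9 → W
n=12: reaches L-position 10 → W
n=13: reaches L-position 10 → W
n=14: only reaches 12(W), 11(W), 8(W), all W → L
n=15: reaches L-position 9 → W

8: W, 10: L, 15: W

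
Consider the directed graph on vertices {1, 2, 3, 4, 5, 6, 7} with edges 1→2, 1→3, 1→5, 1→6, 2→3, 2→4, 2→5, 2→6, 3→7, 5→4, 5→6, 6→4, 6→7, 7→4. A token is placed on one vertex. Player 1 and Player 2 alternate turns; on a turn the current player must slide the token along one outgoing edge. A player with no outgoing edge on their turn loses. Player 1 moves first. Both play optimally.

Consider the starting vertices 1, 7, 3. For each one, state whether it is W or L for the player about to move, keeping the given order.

1: W, 7: W, 3: L

Label each position W (a win for the player to move) or L (a loss). A position with no legal move is L; any other position is W exactly when some move reaches an L, and L when every move reaches a W.
Every edge goes from a vertex to one that appears earlier in the order 4, 7, 6, 5, 3, 2, 1, so processing vertices in that order labels each vertex after all of its successors.
4: no outgoing edge → L
7: →4(L), so W
6: →4(L), so W
5: →4(L), so W
3: →7(W) only, which is W, so L
2: →3(L), so W
1: →3(L), so W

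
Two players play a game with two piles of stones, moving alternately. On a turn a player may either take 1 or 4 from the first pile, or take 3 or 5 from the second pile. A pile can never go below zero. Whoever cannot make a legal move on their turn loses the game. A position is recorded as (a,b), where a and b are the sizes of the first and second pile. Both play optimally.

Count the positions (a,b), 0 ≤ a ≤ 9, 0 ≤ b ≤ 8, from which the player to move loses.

Work bottom-up. With no move the player to move loses. Otherwise the position is W if at least one move leads to an L position for the opponent, and L if every move leads to a W.
Every move lowers a or b (never raises either), so fill the grid row by row in increasing a, and left to right within a row: each cell's successors are then already labelled.
      b=0  b=1  b=2  b=3  b=4  b=5  b=6  b=7  b=8
a=0:    L    L    L    W    W    W    W    W    L
a=1:    W    W    W    L    L    L    W    W    W
a=2:    L    L    L    W    W    W    W    W    L
a=3:    W    W    W    L    L    L    W    W    W
a=4:    W    W    W    W    W    W    L    L    W
a=5:    L    L    L    W    W    W    W    W    L
a=6:    W    W    W    L    L    L    W    W    W
a=7:    L    L    L    W    W    W    W    W    L
a=8:    W    W    W    L    L    L    W    W    W
a=9:    W    W    W    W    W    W    L    L    W
Cells with no legal move (terminal, hence L): (0,0), (0,1), (0,2).
The remaining L cells, each justified by listing all of its moves:
(0,8): moves to (0,5)(W), (0,3)(W); every one is W ⇒ L
(1,3): moves to (0,3)(W), (1,0)(W); every one is W ⇒ L
(1,4): moves to (0,4)(W), (1,1)(W); every one is W ⇒ L
(1,5): moves to (0,5)(W), (1,2)(W), (1,0)(W); every one is W ⇒ L
(2,0): the only move is to (1,0)(W), a W ⇒ L
(2,1): the only move is to (1,1)(W), a W ⇒ L
(2,2): the only move is to (1,2)(W), a W ⇒ L
(2,8): moves to (1,8)(W), (2,5)(W), (2,3)(W); every one is W ⇒ L
(3,3): moves to (2,3)(W), (3,0)(W); every one is W ⇒ L
(3,4): moves to (2,4)(W), (3,1)(W); every one is W ⇒ L
(3,5): moves to (2,5)(W), (3,2)(W), (3,0)(W); every one is W ⇒ L
(4,6): moves to (3,6)(W), (0,6)(W), (4,3)(W), (4,1)(W); every one is W ⇒ L
(4,7): moves to (3,7)(W), (0,7)(W), (4,4)(W), (4,2)(W); every one is W ⇒ L
(5,0): moves to (4,0)(W), (1,0)(W); every one is W ⇒ L
(5,1): moves to (4,1)(W), (1,1)(W); every one is W ⇒ L
(5,2): moves to (4,2)(W), (1,2)(W); every one is W ⇒ L
(5,8): moves to (4,8)(W), (1,8)(W), (5,5)(W), (5,3)(W); every one is W ⇒ L
(6,3): moves to (5,3)(W), (2,3)(W), (6,0)(W); every one is W ⇒ L
(6,4): moves to (5,4)(W), (2,4)(W), (6,1)(W); every one is W ⇒ L
(6,5): moves to (5,5)(W), (2,5)(W), (6,2)(W), (6,0)(W); every one is W ⇒ L
(7,0): moves to (6,0)(W), (3,0)(W); every one is W ⇒ L
(7,1): moves to (6,1)(W), (3,1)(W); every one is W ⇒ L
(7,2): moves to (6,2)(W), (3,2)(W); every one is W ⇒ L
(7,8): moves to (6,8)(W), (3,8)(W), (7,5)(W), (7,3)(W); every one is W ⇒ L
(8,3): moves to (7,3)(W), (4,3)(W), (8,0)(W); every one is W ⇒ L
(8,4): moves to (7,4)(W), (4,4)(W), (8,1)(W); every one is W ⇒ L
(8,5): moves to (7,5)(W), (4,5)(W), (8,2)(W), (8,0)(W); every one is W ⇒ L
(9,6): moves to (8,6)(W), (5,6)(W), (9,3)(W), (9,1)(W); every one is W ⇒ L
(9,7): moves to (8,7)(W), (5,7)(W), (9,4)(W), (9,2)(W); every one is W ⇒ L
Every other cell has at least one move into one of the L cells above, so it is W.
L cells per row: a=0: 4, a=1: 3, a=2: 4, a=3: 3, a=4: 2, a=5: 4, a=6: 3, a=7: 4, a=8: 3, a=9: 2; total 32.

32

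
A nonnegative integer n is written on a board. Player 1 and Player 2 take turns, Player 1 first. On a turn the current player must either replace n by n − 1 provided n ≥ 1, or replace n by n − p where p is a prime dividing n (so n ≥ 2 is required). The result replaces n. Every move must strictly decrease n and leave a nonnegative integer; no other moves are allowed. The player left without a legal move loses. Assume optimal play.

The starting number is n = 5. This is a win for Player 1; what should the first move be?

Label each position W (a win for the player to move) or L (a loss). A position with no legal move is L; any other position is W exactly when some move reaches an L, and L when every move reaches a W.
n=0: no move → L
n=1: can move to 0, which is L ⇒ W
n=2: can move to 0, which is L ⇒ W
n=3: can move to 0, which is L ⇒ W
n=4: moves to 2(W), 3(W); every one is W ⇒ L
n=5: can move to 0, which is L ⇒ W
From 5, the L positions reachable in one move are: 0, 4. Any move reaching one of these is winning.

Move to 0.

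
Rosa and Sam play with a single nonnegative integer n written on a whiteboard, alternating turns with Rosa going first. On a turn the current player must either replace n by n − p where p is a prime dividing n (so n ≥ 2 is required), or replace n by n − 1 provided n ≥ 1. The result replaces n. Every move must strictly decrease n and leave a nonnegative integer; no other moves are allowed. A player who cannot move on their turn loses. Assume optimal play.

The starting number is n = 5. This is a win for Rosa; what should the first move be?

Move to 0.

Compute win/loss labels from the base case upward. A position with no move is L. Any other position is W if it can reach an L in one move, else L.
n=0: no move → L
n=1: →0(L), so W
n=2: →0(L), so W
n=3: →0(L), so W
n=4: →2(W), 3(W) — all W, so L
n=5: →0(L), so W
From 5, the L positions reachable in one move are: 0, 4. Any move reaching one of these is winning.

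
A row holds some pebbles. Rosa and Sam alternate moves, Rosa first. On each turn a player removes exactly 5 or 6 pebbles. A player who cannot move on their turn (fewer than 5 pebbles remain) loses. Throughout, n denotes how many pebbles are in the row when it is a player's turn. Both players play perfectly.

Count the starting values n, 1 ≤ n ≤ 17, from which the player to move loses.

Build the W/L table. Terminal = L. A non-terminal position is W if it has a move to some L; otherwise it is L.
n=0: no move → L
n=1: no move → L
n=2: no move → L
n=3: no move → L
n=4: no move → L
n=5: W (go to 0, an L position)
n=6: W (go to 1, an L position)
n=7: W (go to 2, an L position)
n=8: W (go to 3, an L position)
n=9: W (go to 4, an L position)
n=10: W (go to 4, an L position)
n=11: L (options 6(W), 5(W) are all W)
n=12: L (options 7(W), 6(W) are all W)
n=13: L (options 8(W), 7(W) are all W)
n=14: L (options 9(W), 8(W) are all W)
n=15: L (options 10(W), 9(W) are all W)
n=16: W (go to 11, an L position)
n=17: W (go to 12, an L position)
L entries with 1 ≤ n ≤ 17 (n=0 is outside the asked range and is not counted): n = 1, 2, 3, 4, 11, 12, 13, 14, 15; that makes 9.

9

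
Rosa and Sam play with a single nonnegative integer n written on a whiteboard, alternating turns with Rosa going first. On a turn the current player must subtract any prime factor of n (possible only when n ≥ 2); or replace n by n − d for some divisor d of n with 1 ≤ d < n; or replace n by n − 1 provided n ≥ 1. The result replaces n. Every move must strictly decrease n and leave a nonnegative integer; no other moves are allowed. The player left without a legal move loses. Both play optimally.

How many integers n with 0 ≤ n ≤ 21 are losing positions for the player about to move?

5

Classify positions by backward induction: terminal positions (no move available) are L. From any other position, the mover wins iff some move reaches an L.
n=0: no move → L
n=1: W (go to 0, an L position)
n=2: W (go to 0, an L position)
n=3: W (go to 0, an L position)
n=4: L (options 2(W), 3(W) are all W)
n=5: W (go to 0, an L position)
n=6: W (go to 4, an L position)
n=7: W (go to 0, an L position)
n=8: W (go to 4, an L position)
n=9: L (options 6(W), 8(W) are all W)
n=10: W (go to 9, an L position)
n=11: W (go to 0, an L position)
n=12: W (go to 9, an L position)
n=13: W (go to 0, an L position)
n=14: L (options 7(W), 12(W), 13(W) are all W)
n=15: W (go to 14, an L position)
n=16: W (go to 14, an L position)
n=17: W (go to 0, an L position)
n=18: W (go to 9, an L position)
n=19: W (go to 0, an L position)
n=20: L (options 10(W), 15(W), 16(W), 18(W), 19(W) are all W)
n=21: W (go to 14, an L position)
L entries with 0 ≤ n ≤ 21: n = 0, 4, 9, 14, 20; that makes 5.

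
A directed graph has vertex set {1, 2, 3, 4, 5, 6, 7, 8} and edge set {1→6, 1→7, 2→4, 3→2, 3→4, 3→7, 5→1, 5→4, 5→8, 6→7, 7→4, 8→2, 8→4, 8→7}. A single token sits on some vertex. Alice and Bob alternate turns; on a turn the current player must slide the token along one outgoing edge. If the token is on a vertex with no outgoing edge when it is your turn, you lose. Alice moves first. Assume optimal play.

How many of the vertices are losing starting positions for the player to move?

Positions with no move are L. A position that does have a move is losing for the player to move precisely when every available move leads to a winning position for the opponent. Fill in the labels:
Every edge goes from a vertex to one that appears earlier in the order 4, 7, 2, 6, 3, 1, 8, 5, so processing vertices in that order labels each vertex after all of its successors.
4: no outgoing edge → L
7: reaches L-position 4 → W
2: reaches L-position 4 → W
6: only reaches 7(W), which is W → L
3: reaches L-position 4 → W
1: reaches L-position 6 → W
8: reaches L-position 4 → W
5: reaches L-position 4 → W
The L vertices are 4, 6; that is 2 in all.

2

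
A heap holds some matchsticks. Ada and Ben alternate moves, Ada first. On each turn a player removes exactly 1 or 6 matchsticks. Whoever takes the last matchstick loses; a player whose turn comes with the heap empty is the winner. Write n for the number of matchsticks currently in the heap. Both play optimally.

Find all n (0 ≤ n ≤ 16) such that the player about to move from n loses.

Label each position W (a win for the player to move) or L (a loss). A position with no legal move is W; any other position is W exactly when some move reaches an L, and L when every move reaches a W.
n=0: no move; the opponent has just taken the last matchstick and therefore loses → W
n=1: →0(W) only, which is W, so L
n=2: →1(L), so W
n=3: →2(W) only, which is W, so L
n=4: →3(L), so W
n=5: →4(W) only, which is W, so L
n=6: →5(L), so W
n=7: →1(L), so W
n=8: →7(W), 2(W) — all W, so L
n=9: →8(L), so W
n=10: →9(W), 4(W) — all W, so L
n=11: →10(L), so W
n=12: →11(W), 6(W) — all W, so L
n=13: →12(L), so W
n=14: →8(L), so W
n=15: →14(W), 9(W) — all W, so L
n=16: →15(L), so W
Reading off the rows marked L gives the requested list; there are 7 such values of n.

1, 3, 5, 8, 10, 12, 15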